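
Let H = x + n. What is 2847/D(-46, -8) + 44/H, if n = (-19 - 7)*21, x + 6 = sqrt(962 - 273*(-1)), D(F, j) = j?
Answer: -864170547/2427752 - 44*sqrt(1235)/303469 ≈ -355.96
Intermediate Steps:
x = -6 + sqrt(1235) (x = -6 + sqrt(962 - 273*(-1)) = -6 + sqrt(962 + 273) = -6 + sqrt(1235) ≈ 29.143)
n = -546 (n = -26*21 = -546)
H = -552 + sqrt(1235) (H = (-6 + sqrt(1235)) - 546 = -552 + sqrt(1235) ≈ -516.86)
2847/D(-46, -8) + 44/H = 2847/(-8) + 44/(-552 + sqrt(1235)) = 2847*(-1/8) + 44/(-552 + sqrt(1235)) = -2847/8 + 44/(-552 + sqrt(1235))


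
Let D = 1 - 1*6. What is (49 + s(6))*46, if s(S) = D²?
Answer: 3404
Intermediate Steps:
D = -5 (D = 1 - 6 = -5)
s(S) = 25 (s(S) = (-5)² = 25)
(49 + s(6))*46 = (49 + 25)*46 = 74*46 = 3404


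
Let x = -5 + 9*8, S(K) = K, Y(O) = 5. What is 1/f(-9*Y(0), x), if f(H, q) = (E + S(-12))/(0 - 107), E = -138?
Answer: 107/150 ≈ 0.71333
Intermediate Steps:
x = 67 (x = -5 + 72 = 67)
f(H, q) = 150/107 (f(H, q) = (-138 - 12)/(0 - 107) = -150/(-107) = -150*(-1/107) = 150/107)
1/f(-9*Y(0), x) = 1/(150/107) = 107/150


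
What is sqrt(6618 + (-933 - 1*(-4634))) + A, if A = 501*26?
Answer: 13026 + sqrt(10319) ≈ 13128.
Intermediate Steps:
A = 13026
sqrt(6618 + (-933 - 1*(-4634))) + A = sqrt(6618 + (-933 - 1*(-4634))) + 13026 = sqrt(6618 + (-933 + 4634)) + 13026 = sqrt(6618 + 3701) + 13026 = sqrt(10319) + 13026 = 13026 + sqrt(10319)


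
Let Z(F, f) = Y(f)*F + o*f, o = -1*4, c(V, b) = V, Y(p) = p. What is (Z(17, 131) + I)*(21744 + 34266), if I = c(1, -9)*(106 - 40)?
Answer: 99081690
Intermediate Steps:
o = -4
I = 66 (I = 1*(106 - 40) = 1*66 = 66)
Z(F, f) = -4*f + F*f (Z(F, f) = f*F - 4*f = F*f - 4*f = -4*f + F*f)
(Z(17, 131) + I)*(21744 + 34266) = (131*(-4 + 17) + 66)*(21744 + 34266) = (131*13 + 66)*56010 = (1703 + 66)*56010 = 1769*56010 = 99081690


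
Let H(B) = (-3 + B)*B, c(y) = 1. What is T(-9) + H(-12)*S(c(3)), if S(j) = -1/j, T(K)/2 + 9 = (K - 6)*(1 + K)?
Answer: 42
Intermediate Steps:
T(K) = -18 + 2*(1 + K)*(-6 + K) (T(K) = -18 + 2*((K - 6)*(1 + K)) = -18 + 2*((-6 + K)*(1 + K)) = -18 + 2*((1 + K)*(-6 + K)) = -18 + 2*(1 + K)*(-6 + K))
H(B) = B*(-3 + B)
T(-9) + H(-12)*S(c(3)) = (-30 - 10*(-9) + 2*(-9)²) + (-12*(-3 - 12))*(-1/1) = (-30 + 90 + 2*81) + (-12*(-15))*(-1*1) = (-30 + 90 + 162) + 180*(-1) = 222 - 180 = 42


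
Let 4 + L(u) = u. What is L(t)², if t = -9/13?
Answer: 3721/169 ≈ 22.018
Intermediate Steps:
t = -9/13 (t = -9*1/13 = -9/13 ≈ -0.69231)
L(u) = -4 + u
L(t)² = (-4 - 9/13)² = (-61/13)² = 3721/169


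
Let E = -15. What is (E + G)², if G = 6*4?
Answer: 81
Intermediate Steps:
G = 24
(E + G)² = (-15 + 24)² = 9² = 81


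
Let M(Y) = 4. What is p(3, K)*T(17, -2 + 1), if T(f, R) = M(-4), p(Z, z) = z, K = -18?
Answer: -72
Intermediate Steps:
T(f, R) = 4
p(3, K)*T(17, -2 + 1) = -18*4 = -72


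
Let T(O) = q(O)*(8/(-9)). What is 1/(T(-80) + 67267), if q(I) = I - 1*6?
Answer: 9/606091 ≈ 1.4849e-5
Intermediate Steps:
q(I) = -6 + I (q(I) = I - 6 = -6 + I)
T(O) = 16/3 - 8*O/9 (T(O) = (-6 + O)*(8/(-9)) = (-6 + O)*(8*(-1/9)) = (-6 + O)*(-8/9) = 16/3 - 8*O/9)
1/(T(-80) + 67267) = 1/((16/3 - 8/9*(-80)) + 67267) = 1/((16/3 + 640/9) + 67267) = 1/(688/9 + 67267) = 1/(606091/9) = 9/606091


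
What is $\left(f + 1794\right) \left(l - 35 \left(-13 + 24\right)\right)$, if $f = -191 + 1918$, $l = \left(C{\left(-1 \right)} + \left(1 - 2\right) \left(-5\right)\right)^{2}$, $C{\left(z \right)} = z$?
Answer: $-1299249$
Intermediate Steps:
$l = 16$ ($l = \left(-1 + \left(1 - 2\right) \left(-5\right)\right)^{2} = \left(-1 - -5\right)^{2} = \left(-1 + 5\right)^{2} = 4^{2} = 16$)
$f = 1727$
$\left(f + 1794\right) \left(l - 35 \left(-13 + 24\right)\right) = \left(1727 + 1794\right) \left(16 - 35 \left(-13 + 24\right)\right) = 3521 \left(16 - 385\right) = 3521 \left(-369\right) = -1299249$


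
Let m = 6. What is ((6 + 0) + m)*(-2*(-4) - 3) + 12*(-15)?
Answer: -120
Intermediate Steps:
((6 + 0) + m)*(-2*(-4) - 3) + 12*(-15) = ((6 + 0) + 6)*(-2*(-4) - 3) + 12*(-15) = (6 + 6)*(8 - 3) - 180 = 12*5 - 180 = 60 - 180 = -120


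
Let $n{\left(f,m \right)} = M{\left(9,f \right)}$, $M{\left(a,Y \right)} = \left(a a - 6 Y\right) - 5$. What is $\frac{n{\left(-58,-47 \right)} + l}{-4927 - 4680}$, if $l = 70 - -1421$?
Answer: $- \frac{1915}{9607} \approx -0.19933$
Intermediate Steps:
$M{\left(a,Y \right)} = -5 + a^{2} - 6 Y$ ($M{\left(a,Y \right)} = \left(a^{2} - 6 Y\right) - 5 = -5 + a^{2} - 6 Y$)
$l = 1491$ ($l = 70 + 1421 = 1491$)
$n{\left(f,m \right)} = 76 - 6 f$ ($n{\left(f,m \right)} = -5 + 9^{2} - 6 f = -5 + 81 - 6 f = 76 - 6 f$)
$\frac{n{\left(-58,-47 \right)} + l}{-4927 - 4680} = \frac{\left(76 - -348\right) + 1491}{-4927 - 4680} = \frac{\left(76 + 348\right) + 1491}{-9607} = \left(424 + 1491\right) \left(- \frac{1}{9607}\right) = 1915 \left(- \frac{1}{9607}\right) = - \frac{1915}{9607}$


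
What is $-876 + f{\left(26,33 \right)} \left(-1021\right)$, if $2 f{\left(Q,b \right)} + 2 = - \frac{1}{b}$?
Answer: $\frac{10591}{66} \approx 160.47$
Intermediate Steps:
$f{\left(Q,b \right)} = -1 - \frac{1}{2 b}$ ($f{\left(Q,b \right)} = -1 + \frac{\left(-1\right) \frac{1}{b}}{2} = -1 - \frac{1}{2 b}$)
$-876 + f{\left(26,33 \right)} \left(-1021\right) = -876 + \frac{- \frac{1}{2} - 33}{33} \left(-1021\right) = -876 + \frac{1}{33} \left(- \frac{67}{2}\right) \left(-1021\right) = -876 - - \frac{68407}{66} = -876 + \frac{68407}{66} = \frac{10591}{66}$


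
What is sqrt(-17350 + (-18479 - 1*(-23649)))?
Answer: 2*I*sqrt(3045) ≈ 110.36*I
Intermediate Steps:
sqrt(-17350 + (-18479 - 1*(-23649))) = sqrt(-17350 + (-18479 + 23649)) = sqrt(-17350 + 5170) = sqrt(-12180) = 2*I*sqrt(3045)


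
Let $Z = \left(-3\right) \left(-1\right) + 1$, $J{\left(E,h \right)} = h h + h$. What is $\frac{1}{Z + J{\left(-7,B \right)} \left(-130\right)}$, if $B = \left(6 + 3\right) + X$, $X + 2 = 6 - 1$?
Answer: $- \frac{1}{20276} \approx -4.9319 \cdot 10^{-5}$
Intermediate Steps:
$X = 3$ ($X = -2 + \left(6 - 1\right) = -2 + 5 = 3$)
$B = 12$ ($B = \left(6 + 3\right) + 3 = 9 + 3 = 12$)
$J{\left(E,h \right)} = h + h^{2}$ ($J{\left(E,h \right)} = h^{2} + h = h + h^{2}$)
$Z = 4$ ($Z = 3 + 1 = 4$)
$\frac{1}{Z + J{\left(-7,B \right)} \left(-130\right)} = \frac{1}{4 + 12 \left(1 + 12\right) \left(-130\right)} = \frac{1}{4 + 12 \cdot 13 \left(-130\right)} = \frac{1}{4 + 156 \left(-130\right)} = \frac{1}{4 - 20280} = \frac{1}{-20276} = - \frac{1}{20276}$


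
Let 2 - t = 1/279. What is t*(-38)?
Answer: -21166/279 ≈ -75.864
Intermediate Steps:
t = 557/279 (t = 2 - 1/279 = 557/279 ≈ 1.9964)
t*(-38) = (557/279)*(-38) = -21166/279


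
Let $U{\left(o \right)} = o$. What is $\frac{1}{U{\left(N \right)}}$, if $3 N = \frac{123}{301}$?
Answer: $\frac{301}{41} \approx 7.3415$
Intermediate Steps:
$N = \frac{41}{301}$ ($N = \frac{123 \cdot \frac{1}{301}}{3} = \frac{1}{3} \cdot \frac{123}{301} = \frac{41}{301} \approx 0.13621$)
$\frac{1}{U{\left(N \right)}} = \frac{1}{\frac{41}{301}} = \frac{301}{41}$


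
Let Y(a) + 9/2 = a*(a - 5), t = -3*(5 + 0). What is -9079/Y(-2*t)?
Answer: -2594/213 ≈ -12.178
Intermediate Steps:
t = -15 (t = -3*5 = -15)
Y(a) = -9/2 + a*(-5 + a) (Y(a) = -9/2 + a*(a - 5) = -9/2 + a*(-5 + a))
-9079/Y(-2*t) = -9079/(-9/2 + (-2*(-15))² - (-10)*(-15)) = -9079/(-9/2 + 30² - 5*30) = -9079/(-9/2 + 900 - 150) = -9079/1491/2 = -9079*2/1491 = -1*2594/213 = -2594/213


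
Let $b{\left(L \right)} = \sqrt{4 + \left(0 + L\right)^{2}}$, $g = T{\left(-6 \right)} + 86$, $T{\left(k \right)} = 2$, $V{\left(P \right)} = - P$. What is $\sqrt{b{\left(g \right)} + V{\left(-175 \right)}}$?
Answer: $\sqrt{175 + 2 \sqrt{1937}} \approx 16.218$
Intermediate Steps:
$g = 88$ ($g = 2 + 86 = 88$)
$b{\left(L \right)} = \sqrt{4 + L^{2}}$
$\sqrt{b{\left(g \right)} + V{\left(-175 \right)}} = \sqrt{\sqrt{4 + 88^{2}} - -175} = \sqrt{\sqrt{4 + 7744} + 175} = \sqrt{\sqrt{7748} + 175} = \sqrt{2 \sqrt{1937} + 175} = \sqrt{175 + 2 \sqrt{1937}}$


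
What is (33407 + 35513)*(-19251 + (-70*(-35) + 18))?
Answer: -1156684360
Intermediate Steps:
(33407 + 35513)*(-19251 + (-70*(-35) + 18)) = 68920*(-19251 + (2450 + 18)) = 68920*(-19251 + 2468) = 68920*(-16783) = -1156684360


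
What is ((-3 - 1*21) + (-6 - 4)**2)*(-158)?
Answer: -12008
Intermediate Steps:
((-3 - 1*21) + (-6 - 4)**2)*(-158) = ((-3 - 21) + (-10)**2)*(-158) = (-24 + 100)*(-158) = 76*(-158) = -12008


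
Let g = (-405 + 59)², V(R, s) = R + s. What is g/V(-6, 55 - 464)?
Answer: -119716/415 ≈ -288.47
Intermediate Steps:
g = 119716 (g = (-346)² = 119716)
g/V(-6, 55 - 464) = 119716/(-6 + (55 - 464)) = 119716/(-6 - 409) = 119716/(-415) = 119716*(-1/415) = -119716/415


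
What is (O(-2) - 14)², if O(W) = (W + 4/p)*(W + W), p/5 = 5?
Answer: 27556/625 ≈ 44.090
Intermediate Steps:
p = 25 (p = 5*5 = 25)
O(W) = 2*W*(4/25 + W) (O(W) = (W + 4/25)*(W + W) = (W + 4*(1/25))*(2*W) = (W + 4/25)*(2*W) = (4/25 + W)*(2*W) = 2*W*(4/25 + W))
(O(-2) - 14)² = ((2/25)*(-2)*(4 + 25*(-2)) - 14)² = ((2/25)*(-2)*(4 - 50) - 14)² = ((2/25)*(-2)*(-46) - 14)² = (184/25 - 14)² = (-166/25)² = 27556/625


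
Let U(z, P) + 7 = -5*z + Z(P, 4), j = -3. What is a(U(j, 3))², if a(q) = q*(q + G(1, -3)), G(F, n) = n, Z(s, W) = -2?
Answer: 324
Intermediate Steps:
U(z, P) = -9 - 5*z (U(z, P) = -7 + (-5*z - 2) = -7 + (-2 - 5*z) = -9 - 5*z)
a(q) = q*(-3 + q) (a(q) = q*(q - 3) = q*(-3 + q))
a(U(j, 3))² = ((-9 - 5*(-3))*(-3 + (-9 - 5*(-3))))² = ((-9 + 15)*(-3 + (-9 + 15)))² = (6*(-3 + 6))² = (6*3)² = 18² = 324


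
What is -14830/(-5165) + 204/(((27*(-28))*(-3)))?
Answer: 578135/195237 ≈ 2.9612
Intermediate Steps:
-14830/(-5165) + 204/(((27*(-28))*(-3))) = -14830*(-1/5165) + 204/((-756*(-3))) = 2966/1033 + 204/2268 = 2966/1033 + 204*(1/2268) = 2966/1033 + 17/189 = 578135/195237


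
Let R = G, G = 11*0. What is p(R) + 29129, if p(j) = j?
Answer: 29129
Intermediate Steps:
G = 0
R = 0
p(R) + 29129 = 0 + 29129 = 29129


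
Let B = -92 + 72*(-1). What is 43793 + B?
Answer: 43629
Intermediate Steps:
B = -164 (B = -92 - 72 = -164)
43793 + B = 43793 - 164 = 43629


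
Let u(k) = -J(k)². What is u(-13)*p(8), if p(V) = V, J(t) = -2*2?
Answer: -128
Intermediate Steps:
J(t) = -4
u(k) = -16 (u(k) = -1*(-4)² = -1*16 = -16)
u(-13)*p(8) = -16*8 = -128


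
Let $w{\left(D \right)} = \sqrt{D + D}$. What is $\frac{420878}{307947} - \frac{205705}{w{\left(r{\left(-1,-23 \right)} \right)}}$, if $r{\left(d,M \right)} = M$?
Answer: $\frac{420878}{307947} + \frac{205705 i \sqrt{46}}{46} \approx 1.3667 + 30330.0 i$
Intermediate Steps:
$w{\left(D \right)} = \sqrt{2} \sqrt{D}$ ($w{\left(D \right)} = \sqrt{2 D} = \sqrt{2} \sqrt{D}$)
$\frac{420878}{307947} - \frac{205705}{w{\left(r{\left(-1,-23 \right)} \right)}} = \frac{420878}{307947} - \frac{205705}{\sqrt{2} \sqrt{-23}} = 420878 \cdot \frac{1}{307947} - \frac{205705}{\sqrt{2} i \sqrt{23}} = \frac{420878}{307947} - \frac{205705}{i \sqrt{46}} = \frac{420878}{307947} - 205705 \left(- \frac{i \sqrt{46}}{46}\right) = \frac{420878}{307947} + \frac{205705 i \sqrt{46}}{46}$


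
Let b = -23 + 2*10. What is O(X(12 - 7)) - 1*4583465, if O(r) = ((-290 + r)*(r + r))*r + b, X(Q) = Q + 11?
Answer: -4723756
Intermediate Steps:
X(Q) = 11 + Q
b = -3 (b = -23 + 20 = -3)
O(r) = -3 + 2*r**2*(-290 + r) (O(r) = ((-290 + r)*(r + r))*r - 3 = ((-290 + r)*(2*r))*r - 3 = (2*r*(-290 + r))*r - 3 = 2*r**2*(-290 + r) - 3 = -3 + 2*r**2*(-290 + r))
O(X(12 - 7)) - 1*4583465 = (-3 - 580*(11 + (12 - 7))**2 + 2*(11 + (12 - 7))**3) - 1*4583465 = (-3 - 580*(11 + 5)**2 + 2*(11 + 5)**3) - 4583465 = (-3 - 580*16**2 + 2*16**3) - 4583465 = (-3 - 580*256 + 2*4096) - 4583465 = (-3 - 148480 + 8192) - 4583465 = -140291 - 4583465 = -4723756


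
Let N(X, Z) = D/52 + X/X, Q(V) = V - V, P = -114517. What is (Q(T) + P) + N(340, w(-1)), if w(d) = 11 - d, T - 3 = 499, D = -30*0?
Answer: -114516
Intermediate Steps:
D = 0
T = 502 (T = 3 + 499 = 502)
Q(V) = 0
N(X, Z) = 1 (N(X, Z) = 0/52 + X/X = 0*(1/52) + 1 = 0 + 1 = 1)
(Q(T) + P) + N(340, w(-1)) = (0 - 114517) + 1 = -114517 + 1 = -114516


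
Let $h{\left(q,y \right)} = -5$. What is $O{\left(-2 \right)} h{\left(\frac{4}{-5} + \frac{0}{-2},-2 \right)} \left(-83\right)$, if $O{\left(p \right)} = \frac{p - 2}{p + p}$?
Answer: $415$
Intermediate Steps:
$O{\left(p \right)} = \frac{-2 + p}{2 p}$
$O{\left(-2 \right)} h{\left(\frac{4}{-5} + \frac{0}{-2},-2 \right)} \left(-83\right) = \frac{-2 - 2}{2 \left(-2\right)} \left(-5\right) \left(-83\right) = \frac{1}{2} \left(- \frac{1}{2}\right) \left(-4\right) \left(-5\right) \left(-83\right) = 1 \left(-5\right) \left(-83\right) = \left(-5\right) \left(-83\right) = 415$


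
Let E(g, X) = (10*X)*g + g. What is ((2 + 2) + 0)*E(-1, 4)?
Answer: -164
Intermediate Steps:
E(g, X) = g + 10*X*g (E(g, X) = 10*X*g + g = g + 10*X*g)
((2 + 2) + 0)*E(-1, 4) = ((2 + 2) + 0)*(-(1 + 10*4)) = (4 + 0)*(-(1 + 40)) = 4*(-1*41) = 4*(-41) = -164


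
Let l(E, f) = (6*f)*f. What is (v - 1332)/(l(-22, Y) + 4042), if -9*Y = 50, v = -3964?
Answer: -71496/57067 ≈ -1.2528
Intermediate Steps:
Y = -50/9 (Y = -1/9*50 = -50/9 ≈ -5.5556)
l(E, f) = 6*f**2
(v - 1332)/(l(-22, Y) + 4042) = (-3964 - 1332)/(6*(-50/9)**2 + 4042) = -5296/(6*(2500/81) + 4042) = -5296/(5000/27 + 4042) = -5296/114134/27 = -5296*27/114134 = -71496/57067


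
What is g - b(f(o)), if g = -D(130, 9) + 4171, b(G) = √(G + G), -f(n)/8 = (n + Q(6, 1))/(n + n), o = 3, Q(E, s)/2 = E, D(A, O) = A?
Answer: 4041 - 2*I*√10 ≈ 4041.0 - 6.3246*I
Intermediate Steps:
Q(E, s) = 2*E
f(n) = -4*(12 + n)/n (f(n) = -8*(n + 2*6)/(n + n) = -8*(n + 12)/(2*n) = -8*(12 + n)*1/(2*n) = -4*(12 + n)/n)
b(G) = √2*√G (b(G) = √(2*G) = √2*√G)
g = 4041 (g = -1*130 + 4171 = -130 + 4171 = 4041)
g - b(f(o)) = 4041 - √2*√(-4 - 48/3) = 4041 - √2*√(-4 - 48*⅓) = 4041 - √2*√(-4 - 16) = 4041 - √2*√(-20) = 4041 - √2*2*I*√5 = 4041 - 2*I*√10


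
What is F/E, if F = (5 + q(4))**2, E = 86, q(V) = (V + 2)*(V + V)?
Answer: 2809/86 ≈ 32.663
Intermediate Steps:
q(V) = 2*V*(2 + V) (q(V) = (2 + V)*(2*V) = 2*V*(2 + V))
F = 2809 (F = (5 + 2*4*(2 + 4))**2 = (5 + 2*4*6)**2 = (5 + 48)**2 = 53**2 = 2809)
F/E = 2809/86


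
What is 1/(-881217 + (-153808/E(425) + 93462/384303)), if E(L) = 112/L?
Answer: -896707/1313553072366 ≈ -6.8266e-7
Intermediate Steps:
1/(-881217 + (-153808/E(425) + 93462/384303)) = 1/(-881217 + (-153808/(112/425) + 93462/384303)) = 1/(-881217 + (-153808/(112*(1/425)) + 93462*(1/384303))) = 1/(-881217 + (-153808/112/425 + 31154/128101)) = 1/(-881217 + (-153808*425/112 + 31154/128101)) = 1/(-881217 + (-4085525/7 + 31154/128101)) = 1/(-881217 - 523359619947/896707) = 1/(-1313553072366/896707) = -896707/1313553072366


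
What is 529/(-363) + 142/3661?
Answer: -1885123/1328943 ≈ -1.4185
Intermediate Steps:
529/(-363) + 142/3661 = 529*(-1/363) + 142*(1/3661) = -529/363 + 142/3661 = -1885123/1328943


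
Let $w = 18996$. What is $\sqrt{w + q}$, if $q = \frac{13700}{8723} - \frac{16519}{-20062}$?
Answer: $\frac{\sqrt{581831307414083785058}}{175000826} \approx 137.83$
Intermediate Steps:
$q = \frac{418944637}{175000826}$ ($q = 13700 \cdot \frac{1}{8723} - - \frac{16519}{20062} = \frac{13700}{8723} + \frac{16519}{20062} = \frac{418944637}{175000826} \approx 2.394$)
$\sqrt{w + q} = \sqrt{18996 + \frac{418944637}{175000826}} = \sqrt{\frac{3324734635333}{175000826}} = \frac{\sqrt{581831307414083785058}}{175000826}$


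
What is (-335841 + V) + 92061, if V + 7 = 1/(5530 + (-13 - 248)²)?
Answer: -17955156336/73651 ≈ -2.4379e+5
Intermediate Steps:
V = -515556/73651 (V = -7 + 1/(5530 + (-13 - 248)²) = -7 + 1/(5530 + (-261)²) = -7 + 1/(5530 + 68121) = -7 + 1/73651 = -515556/73651 ≈ -7.0000)
(-335841 + V) + 92061 = (-335841 - 515556/73651) + 92061 = -24735541047/73651 + 92061 = -17955156336/73651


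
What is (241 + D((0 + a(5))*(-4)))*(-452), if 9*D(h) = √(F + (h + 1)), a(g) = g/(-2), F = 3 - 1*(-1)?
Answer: -108932 - 452*√15/9 ≈ -1.0913e+5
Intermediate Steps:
F = 4 (F = 3 + 1 = 4)
a(g) = -g/2 (a(g) = g*(-½) = -g/2)
D(h) = √(5 + h)/9 (D(h) = √(4 + (h + 1))/9 = √(4 + (1 + h))/9 = √(5 + h)/9)
(241 + D((0 + a(5))*(-4)))*(-452) = (241 + √(5 + (0 - ½*5)*(-4))/9)*(-452) = (241 + √(5 + (0 - 5/2)*(-4))/9)*(-452) = (241 + √(5 - 5/2*(-4))/9)*(-452) = (241 + √(5 + 10)/9)*(-452) = (241 + √15/9)*(-452) = -108932 - 452*√15/9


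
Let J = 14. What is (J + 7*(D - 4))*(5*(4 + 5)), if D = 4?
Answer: 630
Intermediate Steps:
(J + 7*(D - 4))*(5*(4 + 5)) = (14 + 7*(4 - 4))*(5*(4 + 5)) = (14 + 7*0)*(5*9) = (14 + 0)*45 = 14*45 = 630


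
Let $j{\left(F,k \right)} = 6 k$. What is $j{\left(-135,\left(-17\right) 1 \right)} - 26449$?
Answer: $-26551$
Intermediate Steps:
$j{\left(-135,\left(-17\right) 1 \right)} - 26449 = 6 \left(\left(-17\right) 1\right) - 26449 = 6 \left(-17\right) - 26449 = -102 - 26449 = -26551$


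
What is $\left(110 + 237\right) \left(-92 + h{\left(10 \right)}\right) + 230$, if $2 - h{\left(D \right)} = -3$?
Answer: $-29959$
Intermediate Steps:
$h{\left(D \right)} = 5$ ($h{\left(D \right)} = 2 - -3 = 2 + 3 = 5$)
$\left(110 + 237\right) \left(-92 + h{\left(10 \right)}\right) + 230 = \left(110 + 237\right) \left(-92 + 5\right) + 230 = 347 \left(-87\right) + 230 = -30189 + 230 = -29959$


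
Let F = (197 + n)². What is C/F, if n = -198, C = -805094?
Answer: -805094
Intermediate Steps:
F = 1 (F = (197 - 198)² = (-1)² = 1)
C/F = -805094/1 = -805094*1 = -805094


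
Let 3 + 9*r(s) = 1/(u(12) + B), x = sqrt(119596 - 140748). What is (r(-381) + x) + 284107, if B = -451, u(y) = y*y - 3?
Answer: 792657599/2790 + 4*I*sqrt(1322) ≈ 2.8411e+5 + 145.44*I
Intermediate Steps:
u(y) = -3 + y**2 (u(y) = y**2 - 3 = -3 + y**2)
x = 4*I*sqrt(1322) (x = sqrt(-21152) = 4*I*sqrt(1322) ≈ 145.44*I)
r(s) = -931/2790 (r(s) = -1/3 + 1/(9*((-3 + 12**2) - 451)) = -1/3 + 1/(9*((-3 + 144) - 451)) = -1/3 + 1/(9*(141 - 451)) = -1/3 + (1/9)/(-310) = -1/3 + (1/9)*(-1/310) = -1/3 - 1/2790 = -931/2790)
(r(-381) + x) + 284107 = (-931/2790 + 4*I*sqrt(1322)) + 284107 = 792657599/2790 + 4*I*sqrt(1322)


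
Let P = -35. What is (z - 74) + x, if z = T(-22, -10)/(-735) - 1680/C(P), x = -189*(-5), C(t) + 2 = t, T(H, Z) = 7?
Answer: 3560198/3885 ≈ 916.40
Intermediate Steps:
C(t) = -2 + t
x = 945
z = 176363/3885 (z = 7/(-735) - 1680/(-2 - 35) = 7*(-1/735) - 1680/(-37) = -1/105 - 1680*(-1/37) = -1/105 + 1680/37 = 176363/3885 ≈ 45.396)
(z - 74) + x = (176363/3885 - 74) + 945 = -111127/3885 + 945 = 3560198/3885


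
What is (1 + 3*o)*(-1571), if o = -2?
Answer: 7855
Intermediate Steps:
(1 + 3*o)*(-1571) = (1 + 3*(-2))*(-1571) = (1 - 6)*(-1571) = -5*(-1571) = 7855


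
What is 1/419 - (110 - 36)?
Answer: -31005/419 ≈ -73.998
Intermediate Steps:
1/419 - (110 - 36) = 1/419 - 1*74 = 1/419 - 74 = -31005/419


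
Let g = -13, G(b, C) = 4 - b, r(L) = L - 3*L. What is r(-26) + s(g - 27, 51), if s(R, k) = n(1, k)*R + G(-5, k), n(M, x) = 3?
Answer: -59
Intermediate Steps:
r(L) = -2*L
s(R, k) = 9 + 3*R (s(R, k) = 3*R + (4 - 1*(-5)) = 3*R + (4 + 5) = 3*R + 9 = 9 + 3*R)
r(-26) + s(g - 27, 51) = -2*(-26) + (9 + 3*(-13 - 27)) = 52 + (9 + 3*(-40)) = 52 + (9 - 120) = 52 - 111 = -59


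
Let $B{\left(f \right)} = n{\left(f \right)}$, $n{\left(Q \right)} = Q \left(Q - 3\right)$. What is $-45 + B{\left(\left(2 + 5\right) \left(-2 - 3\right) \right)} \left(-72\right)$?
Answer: $-95805$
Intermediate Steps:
$n{\left(Q \right)} = Q \left(-3 + Q\right)$
$B{\left(f \right)} = f \left(-3 + f\right)$
$-45 + B{\left(\left(2 + 5\right) \left(-2 - 3\right) \right)} \left(-72\right) = -45 + \left(2 + 5\right) \left(-2 - 3\right) \left(-3 + \left(2 + 5\right) \left(-2 - 3\right)\right) \left(-72\right) = -45 + 7 \left(-5\right) \left(-3 + 7 \left(-5\right)\right) \left(-72\right) = -45 + - 35 \left(-3 - 35\right) \left(-72\right) = -45 + \left(-35\right) \left(-38\right) \left(-72\right) = -45 + 1330 \left(-72\right) = -45 - 95760 = -95805$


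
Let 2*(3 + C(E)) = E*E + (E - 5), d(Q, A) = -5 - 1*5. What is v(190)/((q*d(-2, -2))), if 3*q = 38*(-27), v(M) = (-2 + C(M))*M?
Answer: 36275/36 ≈ 1007.6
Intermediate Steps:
d(Q, A) = -10 (d(Q, A) = -5 - 5 = -10)
C(E) = -11/2 + E/2 + E²/2 (C(E) = -3 + (E*E + (E - 5))/2 = -3 + (E² + (-5 + E))/2 = -3 + (-5 + E + E²)/2 = -3 + (-5/2 + E/2 + E²/2) = -11/2 + E/2 + E²/2)
v(M) = M*(-15/2 + M/2 + M²/2) (v(M) = (-2 + (-11/2 + M/2 + M²/2))*M = (-15/2 + M/2 + M²/2)*M = M*(-15/2 + M/2 + M²/2))
q = -342 (q = (38*(-27))/3 = (⅓)*(-1026) = -342)
v(190)/((q*d(-2, -2))) = ((½)*190*(-15 + 190 + 190²))/((-342*(-10))) = ((½)*190*(-15 + 190 + 36100))/3420 = ((½)*190*36275)*(1/3420) = 3446125*(1/3420) = 36275/36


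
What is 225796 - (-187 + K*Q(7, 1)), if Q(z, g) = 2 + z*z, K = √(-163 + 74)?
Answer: 225983 - 51*I*√89 ≈ 2.2598e+5 - 481.13*I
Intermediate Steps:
K = I*√89 (K = √(-89) = I*√89 ≈ 9.434*I)
Q(z, g) = 2 + z²
225796 - (-187 + K*Q(7, 1)) = 225796 - (-187 + (I*√89)*(2 + 7²)) = 225796 - (-187 + (I*√89)*(2 + 49)) = 225796 - (-187 + (I*√89)*51) = 225796 - (-187 + 51*I*√89) = 225796 + (187 - 51*I*√89) = 225983 - 51*I*√89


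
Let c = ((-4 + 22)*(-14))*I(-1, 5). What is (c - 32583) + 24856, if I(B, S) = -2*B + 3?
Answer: -8987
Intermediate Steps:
I(B, S) = 3 - 2*B
c = -1260 (c = ((-4 + 22)*(-14))*(3 - 2*(-1)) = (18*(-14))*(3 + 2) = -252*5 = -1260)
(c - 32583) + 24856 = (-1260 - 32583) + 24856 = -33843 + 24856 = -8987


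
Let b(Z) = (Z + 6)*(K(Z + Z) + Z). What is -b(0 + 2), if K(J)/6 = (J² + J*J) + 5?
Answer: -1792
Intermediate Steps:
K(J) = 30 + 12*J² (K(J) = 6*((J² + J*J) + 5) = 6*((J² + J²) + 5) = 6*(2*J² + 5) = 6*(5 + 2*J²) = 30 + 12*J²)
b(Z) = (6 + Z)*(30 + Z + 48*Z²) (b(Z) = (Z + 6)*((30 + 12*(Z + Z)²) + Z) = (6 + Z)*((30 + 12*(2*Z)²) + Z) = (6 + Z)*((30 + 12*(4*Z²)) + Z) = (6 + Z)*((30 + 48*Z²) + Z) = (6 + Z)*(30 + Z + 48*Z²))
-b(0 + 2) = -(180 + 36*(0 + 2) + 48*(0 + 2)³ + 289*(0 + 2)²) = -(180 + 36*2 + 48*2³ + 289*2²) = -(180 + 72 + 48*8 + 289*4) = -(180 + 72 + 384 + 1156) = -1*1792 = -1792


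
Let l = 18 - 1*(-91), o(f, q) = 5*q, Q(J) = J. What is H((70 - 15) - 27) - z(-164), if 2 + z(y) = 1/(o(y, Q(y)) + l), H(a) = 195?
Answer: 140068/711 ≈ 197.00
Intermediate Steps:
l = 109 (l = 18 + 91 = 109)
z(y) = -2 + 1/(109 + 5*y) (z(y) = -2 + 1/(5*y + 109) = -2 + 1/(109 + 5*y))
H((70 - 15) - 27) - z(-164) = 195 - (-217 - 10*(-164))/(109 + 5*(-164)) = 195 - (-217 + 1640)/(109 - 820) = 195 - 1423/(-711) = 195 - (-1)*1423/711 = 195 - 1*(-1423/711) = 195 + 1423/711 = 140068/711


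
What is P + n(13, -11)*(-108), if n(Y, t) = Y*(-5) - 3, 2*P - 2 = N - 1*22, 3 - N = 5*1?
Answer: 7333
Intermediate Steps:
N = -2 (N = 3 - 5 = -2)
P = -11 (P = 1 + (-2 - 1*22)/2 = 1 + (-2 - 22)/2 = 1 + (1/2)*(-24) = 1 - 12 = -11)
n(Y, t) = -3 - 5*Y (n(Y, t) = -5*Y - 3 = -3 - 5*Y)
P + n(13, -11)*(-108) = -11 + (-3 - 5*13)*(-108) = -11 + (-3 - 65)*(-108) = -11 - 68*(-108) = -11 + 7344 = 7333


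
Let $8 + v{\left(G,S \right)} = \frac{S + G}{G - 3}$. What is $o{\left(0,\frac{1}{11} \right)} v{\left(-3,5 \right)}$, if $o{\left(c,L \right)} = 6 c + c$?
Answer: $0$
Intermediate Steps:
$v{\left(G,S \right)} = -8 + \frac{G + S}{-3 + G}$ ($v{\left(G,S \right)} = -8 + \frac{S + G}{G - 3} = -8 + \frac{G + S}{-3 + G}$)
$o{\left(c,L \right)} = 7 c$
$o{\left(0,\frac{1}{11} \right)} v{\left(-3,5 \right)} = 7 \cdot 0 \frac{24 + 5 - -21}{-3 - 3} = 0 \frac{24 + 5 + 21}{-6} = 0 \left(\left(- \frac{1}{6}\right) 50\right) = 0 \left(- \frac{25}{3}\right) = 0$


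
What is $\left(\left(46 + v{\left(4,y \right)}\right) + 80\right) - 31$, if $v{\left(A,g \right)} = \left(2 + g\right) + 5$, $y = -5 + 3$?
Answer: $100$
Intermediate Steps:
$y = -2$
$v{\left(A,g \right)} = 7 + g$
$\left(\left(46 + v{\left(4,y \right)}\right) + 80\right) - 31 = \left(\left(46 + \left(7 - 2\right)\right) + 80\right) - 31 = \left(\left(46 + 5\right) + 80\right) - 31 = \left(51 + 80\right) - 31 = 131 - 31 = 100$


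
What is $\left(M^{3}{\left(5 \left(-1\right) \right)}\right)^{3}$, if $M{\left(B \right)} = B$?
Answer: $-1953125$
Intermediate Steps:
$\left(M^{3}{\left(5 \left(-1\right) \right)}\right)^{3} = \left(\left(5 \left(-1\right)\right)^{3}\right)^{3} = \left(\left(-5\right)^{3}\right)^{3} = \left(-125\right)^{3} = -1953125$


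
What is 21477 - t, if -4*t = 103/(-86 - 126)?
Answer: 18212393/848 ≈ 21477.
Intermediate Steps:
t = 103/848 (t = -103/(4*(-86 - 126)) = -103/(4*(-212)) = -103*(-1)/(4*212) = -¼*(-103/212) = 103/848 ≈ 0.12146)
21477 - t = 21477 - 1*103/848 = 21477 - 103/848 = 18212393/848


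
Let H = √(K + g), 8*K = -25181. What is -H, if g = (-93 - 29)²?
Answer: -√187782/4 ≈ -108.33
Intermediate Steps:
K = -25181/8 (K = (⅛)*(-25181) = -25181/8 ≈ -3147.6)
g = 14884 (g = (-122)² = 14884)
H = √187782/4 (H = √(-25181/8 + 14884) = √(93891/8) = √187782/4 ≈ 108.33)
-H = -√187782/4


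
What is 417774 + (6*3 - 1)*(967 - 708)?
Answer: 422177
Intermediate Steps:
417774 + (6*3 - 1)*(967 - 708) = 417774 + (18 - 1)*259 = 417774 + 17*259 = 417774 + 4403 = 422177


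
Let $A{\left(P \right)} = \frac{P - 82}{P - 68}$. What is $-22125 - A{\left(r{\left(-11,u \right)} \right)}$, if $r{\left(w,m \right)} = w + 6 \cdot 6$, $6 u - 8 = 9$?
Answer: $- \frac{951432}{43} \approx -22126.0$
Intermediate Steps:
$u = \frac{17}{6}$ ($u = \frac{4}{3} + \frac{1}{6} \cdot 9 = \frac{4}{3} + \frac{3}{2} = \frac{17}{6} \approx 2.8333$)
$r{\left(w,m \right)} = 36 + w$ ($r{\left(w,m \right)} = w + 36 = 36 + w$)
$A{\left(P \right)} = \frac{-82 + P}{-68 + P}$
$-22125 - A{\left(r{\left(-11,u \right)} \right)} = -22125 - \frac{-82 + \left(36 - 11\right)}{-68 + \left(36 - 11\right)} = -22125 - \frac{-82 + 25}{-68 + 25} = -22125 - \frac{1}{-43} \left(-57\right) = -22125 - \left(- \frac{1}{43}\right) \left(-57\right) = -22125 - \frac{57}{43} = - \frac{951432}{43}$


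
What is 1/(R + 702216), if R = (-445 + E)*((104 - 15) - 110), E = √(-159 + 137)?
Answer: 237187/168773022141 + 7*I*√22/168773022141 ≈ 1.4054e-6 + 1.9454e-10*I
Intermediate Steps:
E = I*√22 (E = √(-22) = I*√22 ≈ 4.6904*I)
R = 9345 - 21*I*√22 (R = (-445 + I*√22)*((104 - 15) - 110) = (-445 + I*√22)*(89 - 110) = (-445 + I*√22)*(-21) = 9345 - 21*I*√22 ≈ 9345.0 - 98.499*I)
1/(R + 702216) = 1/((9345 - 21*I*√22) + 702216) = 1/(711561 - 21*I*√22)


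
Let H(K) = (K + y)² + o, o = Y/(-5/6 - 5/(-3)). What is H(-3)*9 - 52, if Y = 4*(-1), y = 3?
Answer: -476/5 ≈ -95.200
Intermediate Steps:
Y = -4
o = -24/5 (o = -4/(-5/6 - 5/(-3)) = -4/(-5*⅙ - 5*(-⅓)) = -4/(-⅚ + 5/3) = -4/⅚ = -4*6/5 = -24/5 ≈ -4.8000)
H(K) = -24/5 + (3 + K)² (H(K) = (K + 3)² - 24/5 = (3 + K)² - 24/5 = -24/5 + (3 + K)²)
H(-3)*9 - 52 = (-24/5 + (3 - 3)²)*9 - 52 = (-24/5 + 0²)*9 - 52 = (-24/5 + 0)*9 - 52 = -24/5*9 - 52 = -216/5 - 52 = -476/5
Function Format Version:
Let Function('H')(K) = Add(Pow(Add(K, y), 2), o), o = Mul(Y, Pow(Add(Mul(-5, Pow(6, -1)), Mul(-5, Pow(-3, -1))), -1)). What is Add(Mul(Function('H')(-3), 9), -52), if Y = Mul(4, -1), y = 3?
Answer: Rational(-476, 5) ≈ -95.200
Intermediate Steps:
Y = -4
o = Rational(-24, 5) (o = Mul(-4, Pow(Add(Mul(-5, Pow(6, -1)), Mul(-5, Pow(-3, -1))), -1)) = Mul(-4, Pow(Add(Mul(-5, Rational(1, 6)), Mul(-5, Rational(-1, 3))), -1)) = Mul(-4, Pow(Add(Rational(-5, 6), Rational(5, 3)), -1)) = Mul(-4, Pow(Rational(5, 6), -1)) = Mul(-4, Rational(6, 5)) = Rational(-24, 5) ≈ -4.8000)
Function('H')(K) = Add(Rational(-24, 5), Pow(Add(3, K), 2)) (Function('H')(K) = Add(Pow(Add(K, 3), 2), Rational(-24, 5)) = Add(Pow(Add(3, K), 2), Rational(-24, 5)) = Add(Rational(-24, 5), Pow(Add(3, K), 2)))
Add(Mul(Function('H')(-3), 9), -52) = Add(Mul(Add(Rational(-24, 5), Pow(Add(3, -3), 2)), 9), -52) = Add(Mul(Add(Rational(-24, 5), Pow(0, 2)), 9), -52) = Add(Mul(Add(Rational(-24, 5), 0), 9), -52) = Add(Mul(Rational(-24, 5), 9), -52) = Add(Rational(-216, 5), -52) = Rational(-476, 5)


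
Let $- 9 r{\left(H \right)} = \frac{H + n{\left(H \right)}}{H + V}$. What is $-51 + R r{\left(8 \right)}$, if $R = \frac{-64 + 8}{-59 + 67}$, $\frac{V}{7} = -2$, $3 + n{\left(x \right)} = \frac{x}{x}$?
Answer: $- \frac{466}{9} \approx -51.778$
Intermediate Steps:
$n{\left(x \right)} = -2$ ($n{\left(x \right)} = -3 + \frac{x}{x} = -3 + 1 = -2$)
$V = -14$ ($V = 7 \left(-2\right) = -14$)
$R = -7$ ($R = - \frac{56}{8} = \left(-56\right) \frac{1}{8} = -7$)
$r{\left(H \right)} = - \frac{-2 + H}{9 \left(-14 + H\right)}$ ($r{\left(H \right)} = - \frac{\left(H - 2\right) \frac{1}{H - 14}}{9} = - \frac{\left(-2 + H\right) \frac{1}{-14 + H}}{9} = - \frac{\frac{1}{-14 + H} \left(-2 + H\right)}{9} = - \frac{-2 + H}{9 \left(-14 + H\right)}$)
$-51 + R r{\left(8 \right)} = -51 - 7 \frac{2 - 8}{9 \left(-14 + 8\right)} = -51 - 7 \frac{2 - 8}{9 \left(-6\right)} = -51 - 7 \cdot \frac{1}{9} \left(- \frac{1}{6}\right) \left(-6\right) = -51 - \frac{7}{9} = - \frac{466}{9}$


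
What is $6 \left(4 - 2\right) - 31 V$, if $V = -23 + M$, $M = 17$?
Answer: $198$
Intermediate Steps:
$V = -6$ ($V = -23 + 17 = -6$)
$6 \left(4 - 2\right) - 31 V = 6 \left(4 - 2\right) - -186 = 6 \cdot 2 + 186 = 12 + 186 = 198$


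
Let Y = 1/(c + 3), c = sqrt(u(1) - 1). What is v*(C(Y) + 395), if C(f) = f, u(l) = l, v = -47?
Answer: -55742/3 ≈ -18581.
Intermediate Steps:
c = 0 (c = sqrt(1 - 1) = sqrt(0) = 0)
Y = 1/3 (Y = 1/(0 + 3) = 1/3 ≈ 0.33333)
v*(C(Y) + 395) = -47*(1/3 + 395) = -47*1186/3 = -55742/3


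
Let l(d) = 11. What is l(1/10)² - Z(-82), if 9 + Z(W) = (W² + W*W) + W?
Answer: -13236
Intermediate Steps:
Z(W) = -9 + W + 2*W² (Z(W) = -9 + ((W² + W*W) + W) = -9 + ((W² + W²) + W) = -9 + (2*W² + W) = -9 + (W + 2*W²) = -9 + W + 2*W²)
l(1/10)² - Z(-82) = 11² - (-9 - 82 + 2*(-82)²) = 121 - (-9 - 82 + 2*6724) = 121 - (-9 - 82 + 13448) = 121 - 1*13357 = 121 - 13357 = -13236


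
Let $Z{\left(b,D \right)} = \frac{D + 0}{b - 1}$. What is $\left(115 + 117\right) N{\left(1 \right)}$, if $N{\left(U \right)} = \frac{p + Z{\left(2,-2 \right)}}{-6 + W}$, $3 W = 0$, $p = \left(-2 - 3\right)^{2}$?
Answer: $- \frac{2668}{3} \approx -889.33$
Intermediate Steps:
$Z{\left(b,D \right)} = \frac{D}{-1 + b}$
$p = 25$ ($p = \left(-5\right)^{2} = 25$)
$W = 0$ ($W = \frac{1}{3} \cdot 0 = 0$)
$N{\left(U \right)} = - \frac{23}{6}$ ($N{\left(U \right)} = \frac{25 - \frac{2}{-1 + 2}}{-6 + 0} = \frac{25 - \frac{2}{1}}{-6} = \left(25 - 2\right) \left(- \frac{1}{6}\right) = 23 \left(- \frac{1}{6}\right) = - \frac{23}{6}$)
$\left(115 + 117\right) N{\left(1 \right)} = \left(115 + 117\right) \left(- \frac{23}{6}\right) = 232 \left(- \frac{23}{6}\right) = - \frac{2668}{3}$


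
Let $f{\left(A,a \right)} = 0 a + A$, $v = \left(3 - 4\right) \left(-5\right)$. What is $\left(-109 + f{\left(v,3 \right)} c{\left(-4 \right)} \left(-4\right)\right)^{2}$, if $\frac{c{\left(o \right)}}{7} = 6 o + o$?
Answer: $14523721$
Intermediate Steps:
$c{\left(o \right)} = 49 o$ ($c{\left(o \right)} = 7 \left(6 o + o\right) = 7 \cdot 7 o = 49 o$)
$v = 5$ ($v = \left(-1\right) \left(-5\right) = 5$)
$f{\left(A,a \right)} = A$ ($f{\left(A,a \right)} = 0 + A = A$)
$\left(-109 + f{\left(v,3 \right)} c{\left(-4 \right)} \left(-4\right)\right)^{2} = \left(-109 + 5 \cdot 49 \left(-4\right) \left(-4\right)\right)^{2} = \left(-109 + 5 \left(-196\right) \left(-4\right)\right)^{2} = \left(-109 - -3920\right)^{2} = \left(-109 + 3920\right)^{2} = 3811^{2} = 14523721$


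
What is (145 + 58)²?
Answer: 41209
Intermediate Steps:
(145 + 58)² = 203² = 41209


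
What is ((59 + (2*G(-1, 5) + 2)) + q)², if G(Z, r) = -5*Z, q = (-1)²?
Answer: 5184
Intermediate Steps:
q = 1
((59 + (2*G(-1, 5) + 2)) + q)² = ((59 + (2*(-5*(-1)) + 2)) + 1)² = ((59 + (2*5 + 2)) + 1)² = ((59 + (10 + 2)) + 1)² = ((59 + 12) + 1)² = (71 + 1)² = 72² = 5184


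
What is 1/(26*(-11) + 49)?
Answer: -1/237 ≈ -0.0042194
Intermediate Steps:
1/(26*(-11) + 49) = 1/(-286 + 49) = 1/(-237) = -1/237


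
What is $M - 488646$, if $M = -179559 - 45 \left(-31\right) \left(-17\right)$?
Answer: $-691920$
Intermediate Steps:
$M = -203274$ ($M = -179559 - \left(-1395\right) \left(-17\right) = -179559 - 23715 = -203274$)
$M - 488646 = -203274 - 488646 = -691920$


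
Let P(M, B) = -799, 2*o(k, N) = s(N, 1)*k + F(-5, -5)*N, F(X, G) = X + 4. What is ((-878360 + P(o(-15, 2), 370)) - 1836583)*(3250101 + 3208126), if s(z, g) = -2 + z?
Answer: -17538878309434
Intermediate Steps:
F(X, G) = 4 + X
o(k, N) = -N/2 + k*(-2 + N)/2 (o(k, N) = ((-2 + N)*k + (4 - 5)*N)/2 = (k*(-2 + N) - N)/2 = (-N + k*(-2 + N))/2 = -N/2 + k*(-2 + N)/2)
((-878360 + P(o(-15, 2), 370)) - 1836583)*(3250101 + 3208126) = ((-878360 - 799) - 1836583)*(3250101 + 3208126) = (-879159 - 1836583)*6458227 = -2715742*6458227 = -17538878309434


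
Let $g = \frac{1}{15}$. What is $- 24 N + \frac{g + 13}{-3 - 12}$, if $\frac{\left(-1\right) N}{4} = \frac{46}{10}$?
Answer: $\frac{99164}{225} \approx 440.73$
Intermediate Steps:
$g = \frac{1}{15} \approx 0.066667$
$N = - \frac{92}{5}$ ($N = - 4 \cdot \frac{46}{10} = - 4 \cdot 46 \cdot \frac{1}{10} = \left(-4\right) \frac{23}{5} = - \frac{92}{5} \approx -18.4$)
$- 24 N + \frac{g + 13}{-3 - 12} = \left(-24\right) \left(- \frac{92}{5}\right) + \frac{\frac{1}{15} + 13}{-3 - 12} = \frac{2208}{5} + \frac{196}{15 \left(-15\right)} = \frac{2208}{5} + \frac{196}{15} \left(- \frac{1}{15}\right) = \frac{2208}{5} - \frac{196}{225} = \frac{99164}{225}$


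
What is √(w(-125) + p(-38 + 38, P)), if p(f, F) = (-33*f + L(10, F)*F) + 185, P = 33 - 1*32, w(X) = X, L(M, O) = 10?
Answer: √70 ≈ 8.3666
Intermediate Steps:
P = 1 (P = 33 - 32 = 1)
p(f, F) = 185 - 33*f + 10*F (p(f, F) = (-33*f + 10*F) + 185 = 185 - 33*f + 10*F)
√(w(-125) + p(-38 + 38, P)) = √(-125 + (185 - 33*(-38 + 38) + 10*1)) = √(-125 + (185 - 33*0 + 10)) = √(-125 + (185 + 0 + 10)) = √(-125 + 195) = √70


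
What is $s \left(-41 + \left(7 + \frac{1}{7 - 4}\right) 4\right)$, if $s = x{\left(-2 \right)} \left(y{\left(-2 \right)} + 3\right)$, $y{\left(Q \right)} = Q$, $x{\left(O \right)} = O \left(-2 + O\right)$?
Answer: $- \frac{280}{3} \approx -93.333$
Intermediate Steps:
$s = 8$ ($s = - 2 \left(-2 - 2\right) \left(-2 + 3\right) = \left(-2\right) \left(-4\right) 1 = 8 \cdot 1 = 8$)
$s \left(-41 + \left(7 + \frac{1}{7 - 4}\right) 4\right) = 8 \left(-41 + \left(7 + \frac{1}{7 - 4}\right) 4\right) = 8 \left(-41 + \left(7 + \frac{1}{3}\right) 4\right) = 8 \left(-41 + \frac{22}{3} \cdot 4\right) = 8 \left(-41 + \frac{88}{3}\right) = 8 \left(- \frac{35}{3}\right) = - \frac{280}{3}$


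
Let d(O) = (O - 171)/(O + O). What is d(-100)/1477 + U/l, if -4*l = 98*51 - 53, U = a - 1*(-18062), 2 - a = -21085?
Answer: -9251423661/292150600 ≈ -31.667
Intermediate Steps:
a = 21087 (a = 2 - 1*(-21085) = 2 + 21085 = 21087)
U = 39149 (U = 21087 - 1*(-18062) = 21087 + 18062 = 39149)
l = -4945/4 (l = -(98*51 - 53)/4 = -(4998 - 53)/4 = -¼*4945 = -4945/4 ≈ -1236.3)
d(O) = (-171 + O)/(2*O) (d(O) = (-171 + O)/((2*O)) = (-171 + O)*(1/(2*O)) = (-171 + O)/(2*O))
d(-100)/1477 + U/l = ((½)*(-171 - 100)/(-100))/1477 + 39149/(-4945/4) = ((½)*(-1/100)*(-271))*(1/1477) + 39149*(-4/4945) = (271/200)*(1/1477) - 156596/4945 = 271/295400 - 156596/4945 = -9251423661/292150600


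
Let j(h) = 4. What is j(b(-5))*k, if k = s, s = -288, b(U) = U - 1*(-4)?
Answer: -1152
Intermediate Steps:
b(U) = 4 + U (b(U) = U + 4 = 4 + U)
k = -288
j(b(-5))*k = 4*(-288) = -1152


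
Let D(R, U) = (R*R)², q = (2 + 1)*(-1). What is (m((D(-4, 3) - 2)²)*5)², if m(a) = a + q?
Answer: 104048179225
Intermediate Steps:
q = -3 (q = 3*(-1) = -3)
D(R, U) = R⁴ (D(R, U) = (R²)² = R⁴)
m(a) = -3 + a (m(a) = a - 3 = -3 + a)
(m((D(-4, 3) - 2)²)*5)² = ((-3 + ((-4)⁴ - 2)²)*5)² = ((-3 + (256 - 2)²)*5)² = ((-3 + 254²)*5)² = ((-3 + 64516)*5)² = (64513*5)² = 322565² = 104048179225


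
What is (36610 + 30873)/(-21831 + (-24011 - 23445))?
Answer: -67483/69287 ≈ -0.97396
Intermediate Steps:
(36610 + 30873)/(-21831 + (-24011 - 23445)) = 67483/(-21831 - 47456) = 67483/(-69287) = 67483*(-1/69287) = -67483/69287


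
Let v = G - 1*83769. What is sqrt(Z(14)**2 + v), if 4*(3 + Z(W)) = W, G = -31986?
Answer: I*sqrt(463019)/2 ≈ 340.23*I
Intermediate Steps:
v = -115755 (v = -31986 - 1*83769 = -31986 - 83769 = -115755)
Z(W) = -3 + W/4
sqrt(Z(14)**2 + v) = sqrt((-3 + (1/4)*14)**2 - 115755) = sqrt((-3 + 7/2)**2 - 115755) = sqrt((1/2)**2 - 115755) = sqrt(1/4 - 115755) = sqrt(-463019/4) = I*sqrt(463019)/2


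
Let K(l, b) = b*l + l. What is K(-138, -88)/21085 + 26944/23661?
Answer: 852188206/498892185 ≈ 1.7082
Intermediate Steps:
K(l, b) = l + b*l
K(-138, -88)/21085 + 26944/23661 = -138*(1 - 88)/21085 + 26944/23661 = -138*(-87)*(1/21085) + 26944*(1/23661) = 12006*(1/21085) + 26944/23661 = 12006/21085 + 26944/23661 = 852188206/498892185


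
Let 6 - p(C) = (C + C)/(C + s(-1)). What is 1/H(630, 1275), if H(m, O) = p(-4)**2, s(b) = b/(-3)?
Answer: 121/1764 ≈ 0.068594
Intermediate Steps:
s(b) = -b/3 (s(b) = b*(-1/3) = -b/3)
p(C) = 6 - 2*C/(1/3 + C) (p(C) = 6 - (C + C)/(C - 1/3*(-1)) = 6 - 2*C/(C + 1/3) = 6 - 2*C/(1/3 + C))
H(m, O) = 1764/121 (H(m, O) = (6*(1 + 2*(-4))/(1 + 3*(-4)))**2 = (6*(1 - 8)/(1 - 12))**2 = (6*(-7)/(-11))**2 = (6*(-1/11)*(-7))**2 = (42/11)**2 = 1764/121)
1/H(630, 1275) = 1/(1764/121) = 121/1764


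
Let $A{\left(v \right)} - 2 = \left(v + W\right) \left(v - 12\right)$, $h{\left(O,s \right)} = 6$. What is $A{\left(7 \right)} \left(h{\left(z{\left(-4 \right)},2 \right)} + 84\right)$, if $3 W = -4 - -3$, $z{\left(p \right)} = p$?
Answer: $-2820$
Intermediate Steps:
$W = - \frac{1}{3}$ ($W = \frac{-4 - -3}{3} = \frac{-4 + 3}{3} = \frac{1}{3} \left(-1\right) = - \frac{1}{3} \approx -0.33333$)
$A{\left(v \right)} = 2 + \left(-12 + v\right) \left(- \frac{1}{3} + v\right)$ ($A{\left(v \right)} = 2 + \left(v - \frac{1}{3}\right) \left(v - 12\right) = 2 + \left(- \frac{1}{3} + v\right) \left(-12 + v\right) = 2 + \left(-12 + v\right) \left(- \frac{1}{3} + v\right)$)
$A{\left(7 \right)} \left(h{\left(z{\left(-4 \right)},2 \right)} + 84\right) = \left(6 + 7^{2} - \frac{259}{3}\right) \left(6 + 84\right) = \left(6 + 49 - \frac{259}{3}\right) 90 = \left(- \frac{94}{3}\right) 90 = -2820$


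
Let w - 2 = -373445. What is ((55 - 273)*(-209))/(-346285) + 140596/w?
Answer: -65701095826/129317709255 ≈ -0.50806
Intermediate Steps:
w = -373443 (w = 2 - 373445 = -373443)
((55 - 273)*(-209))/(-346285) + 140596/w = ((55 - 273)*(-209))/(-346285) + 140596/(-373443) = -218*(-209)*(-1/346285) + 140596*(-1/373443) = 45562*(-1/346285) - 140596/373443 = -45562/346285 - 140596/373443 = -65701095826/129317709255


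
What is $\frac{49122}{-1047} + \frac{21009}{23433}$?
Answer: $- \frac{125453267}{2726039} \approx -46.02$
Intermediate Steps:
$\frac{49122}{-1047} + \frac{21009}{23433} = 49122 \left(- \frac{1}{1047}\right) + 21009 \cdot \frac{1}{23433} = - \frac{16374}{349} + \frac{7003}{7811} = - \frac{125453267}{2726039}$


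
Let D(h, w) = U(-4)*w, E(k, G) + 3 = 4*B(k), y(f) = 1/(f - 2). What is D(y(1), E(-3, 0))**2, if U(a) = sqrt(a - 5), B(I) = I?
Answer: -2025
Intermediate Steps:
y(f) = 1/(-2 + f)
U(a) = sqrt(-5 + a)
E(k, G) = -3 + 4*k
D(h, w) = 3*I*w (D(h, w) = sqrt(-5 - 4)*w = sqrt(-9)*w = (3*I)*w = 3*I*w)
D(y(1), E(-3, 0))**2 = (3*I*(-3 + 4*(-3)))**2 = (3*I*(-3 - 12))**2 = (3*I*(-15))**2 = (-45*I)**2 = -2025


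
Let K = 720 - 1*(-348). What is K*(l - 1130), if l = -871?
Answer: -2137068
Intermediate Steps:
K = 1068 (K = 720 + 348 = 1068)
K*(l - 1130) = 1068*(-871 - 1130) = 1068*(-2001) = -2137068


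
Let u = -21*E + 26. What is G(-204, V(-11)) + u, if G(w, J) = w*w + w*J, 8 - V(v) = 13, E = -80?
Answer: 44342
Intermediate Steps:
V(v) = -5 (V(v) = 8 - 1*13 = 8 - 13 = -5)
G(w, J) = w**2 + J*w
u = 1706 (u = -21*(-80) + 26 = 1680 + 26 = 1706)
G(-204, V(-11)) + u = -204*(-5 - 204) + 1706 = -204*(-209) + 1706 = 42636 + 1706 = 44342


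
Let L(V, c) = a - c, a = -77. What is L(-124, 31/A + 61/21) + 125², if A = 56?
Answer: 373069/24 ≈ 15545.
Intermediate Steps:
L(V, c) = -77 - c
L(-124, 31/A + 61/21) + 125² = (-77 - (31/56 + 61/21)) + 125² = (-77 - (31*(1/56) + 61*(1/21))) + 15625 = (-77 - (31/56 + 61/21)) + 15625 = (-77 - 1*83/24) + 15625 = (-77 - 83/24) + 15625 = -1931/24 + 15625 = 373069/24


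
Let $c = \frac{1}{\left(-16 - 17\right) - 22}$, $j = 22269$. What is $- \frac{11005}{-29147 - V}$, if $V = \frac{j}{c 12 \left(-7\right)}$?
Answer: $\frac{308140}{1224381} \approx 0.25167$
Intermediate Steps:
$c = - \frac{1}{55}$ ($c = \frac{1}{-33 - 22} = \frac{1}{-55} = - \frac{1}{55} \approx -0.018182$)
$V = \frac{408265}{28}$ ($V = \frac{22269}{\left(- \frac{1}{55}\right) 12 \left(-7\right)} = \frac{22269}{\left(- \frac{12}{55}\right) \left(-7\right)} = \frac{22269}{\frac{84}{55}} = 22269 \cdot \frac{55}{84} = \frac{408265}{28} \approx 14581.0$)
$- \frac{11005}{-29147 - V} = - \frac{11005}{-29147 - \frac{408265}{28}} = - \frac{11005}{- \frac{1224381}{28}} = \left(-11005\right) \left(- \frac{28}{1224381}\right) = \frac{308140}{1224381}$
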